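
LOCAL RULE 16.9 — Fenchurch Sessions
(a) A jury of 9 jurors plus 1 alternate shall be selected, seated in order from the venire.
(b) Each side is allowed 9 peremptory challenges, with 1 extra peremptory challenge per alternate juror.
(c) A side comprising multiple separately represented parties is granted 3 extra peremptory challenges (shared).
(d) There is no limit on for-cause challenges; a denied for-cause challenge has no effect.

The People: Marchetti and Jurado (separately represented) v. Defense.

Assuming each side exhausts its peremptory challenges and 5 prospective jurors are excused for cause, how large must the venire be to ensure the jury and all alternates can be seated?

38

Seats to fill: 9 + 1 alternates = 10.
Peremptories — The People: 9 + 1×1 + 3 = 13; Defense: 9 + 1×1 = 10; total 23.
For-cause removals: 5.
Minimum venire: 10 + 23 + 5 = 38.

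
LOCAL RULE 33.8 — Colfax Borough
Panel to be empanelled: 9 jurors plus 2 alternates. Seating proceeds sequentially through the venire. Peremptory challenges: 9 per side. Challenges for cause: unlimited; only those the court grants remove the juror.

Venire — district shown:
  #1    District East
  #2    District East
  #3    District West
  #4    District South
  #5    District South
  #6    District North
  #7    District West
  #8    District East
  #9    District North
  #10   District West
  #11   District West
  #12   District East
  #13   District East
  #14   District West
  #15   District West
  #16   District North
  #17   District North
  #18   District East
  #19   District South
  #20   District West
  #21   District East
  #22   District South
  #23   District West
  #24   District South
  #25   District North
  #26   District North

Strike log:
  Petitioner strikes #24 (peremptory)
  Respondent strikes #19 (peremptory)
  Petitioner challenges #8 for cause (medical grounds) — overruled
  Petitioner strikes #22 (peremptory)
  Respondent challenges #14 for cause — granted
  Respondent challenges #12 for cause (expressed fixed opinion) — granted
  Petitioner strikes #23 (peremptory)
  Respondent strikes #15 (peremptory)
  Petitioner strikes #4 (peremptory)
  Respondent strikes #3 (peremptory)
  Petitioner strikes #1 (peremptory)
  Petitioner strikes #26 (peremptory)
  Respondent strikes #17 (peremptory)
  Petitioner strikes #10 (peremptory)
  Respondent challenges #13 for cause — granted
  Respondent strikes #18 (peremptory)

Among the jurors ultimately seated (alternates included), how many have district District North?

Removed: #1, #3, #4, #10, #12, #13, #14, #15, #17, #18, #19, #22, #23, #24, #26.
Seated (11 incl. alternates): #2, #5, #6, #7, #8, #9, #11, #16, #20, #21, #25.
Of those, in District North: #6, #9, #16, #25 → 4.

4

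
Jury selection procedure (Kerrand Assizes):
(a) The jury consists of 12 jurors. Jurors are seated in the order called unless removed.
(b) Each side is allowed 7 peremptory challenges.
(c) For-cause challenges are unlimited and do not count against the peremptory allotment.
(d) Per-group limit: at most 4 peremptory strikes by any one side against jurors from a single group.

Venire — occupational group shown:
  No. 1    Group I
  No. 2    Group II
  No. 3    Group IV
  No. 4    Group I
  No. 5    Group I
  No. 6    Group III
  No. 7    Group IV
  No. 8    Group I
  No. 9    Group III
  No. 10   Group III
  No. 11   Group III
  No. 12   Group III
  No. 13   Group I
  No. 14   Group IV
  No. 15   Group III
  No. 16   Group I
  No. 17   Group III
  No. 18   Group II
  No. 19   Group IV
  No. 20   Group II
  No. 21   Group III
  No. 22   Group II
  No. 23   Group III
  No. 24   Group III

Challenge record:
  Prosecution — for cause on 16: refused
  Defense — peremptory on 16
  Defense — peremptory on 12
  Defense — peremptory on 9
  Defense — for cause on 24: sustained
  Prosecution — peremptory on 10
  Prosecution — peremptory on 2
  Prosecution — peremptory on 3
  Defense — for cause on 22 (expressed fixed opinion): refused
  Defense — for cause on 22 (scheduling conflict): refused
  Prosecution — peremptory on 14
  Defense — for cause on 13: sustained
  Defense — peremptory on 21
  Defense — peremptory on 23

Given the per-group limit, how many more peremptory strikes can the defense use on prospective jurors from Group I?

Defense peremptories so far: #16, #12, #9, #21, #23 — 5 of 7 used, 2 left overall.
Against Group I: #16 — 1 used; per-group cap 4 leaves 3.
Binding limit: min(2, 3) = 2.

2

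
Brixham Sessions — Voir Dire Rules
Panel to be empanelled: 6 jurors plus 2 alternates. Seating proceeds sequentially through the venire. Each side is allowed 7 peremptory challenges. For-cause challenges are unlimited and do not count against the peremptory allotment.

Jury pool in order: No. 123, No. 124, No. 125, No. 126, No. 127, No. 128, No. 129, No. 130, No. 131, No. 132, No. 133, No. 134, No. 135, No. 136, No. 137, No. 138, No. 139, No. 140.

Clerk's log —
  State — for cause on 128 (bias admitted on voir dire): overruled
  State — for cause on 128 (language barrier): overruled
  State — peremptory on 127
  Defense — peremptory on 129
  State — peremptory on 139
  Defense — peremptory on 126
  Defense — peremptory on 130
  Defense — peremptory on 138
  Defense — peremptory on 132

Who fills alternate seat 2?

135

Removed: #126, #127, #129, #130, #132, #138, #139. (#128 stays — for-cause denied.)
Seating in order: seats 1–6 → #123, #124, #125, #128, #131, #133; alternates → #134, #135.
So alternate 2 is #135.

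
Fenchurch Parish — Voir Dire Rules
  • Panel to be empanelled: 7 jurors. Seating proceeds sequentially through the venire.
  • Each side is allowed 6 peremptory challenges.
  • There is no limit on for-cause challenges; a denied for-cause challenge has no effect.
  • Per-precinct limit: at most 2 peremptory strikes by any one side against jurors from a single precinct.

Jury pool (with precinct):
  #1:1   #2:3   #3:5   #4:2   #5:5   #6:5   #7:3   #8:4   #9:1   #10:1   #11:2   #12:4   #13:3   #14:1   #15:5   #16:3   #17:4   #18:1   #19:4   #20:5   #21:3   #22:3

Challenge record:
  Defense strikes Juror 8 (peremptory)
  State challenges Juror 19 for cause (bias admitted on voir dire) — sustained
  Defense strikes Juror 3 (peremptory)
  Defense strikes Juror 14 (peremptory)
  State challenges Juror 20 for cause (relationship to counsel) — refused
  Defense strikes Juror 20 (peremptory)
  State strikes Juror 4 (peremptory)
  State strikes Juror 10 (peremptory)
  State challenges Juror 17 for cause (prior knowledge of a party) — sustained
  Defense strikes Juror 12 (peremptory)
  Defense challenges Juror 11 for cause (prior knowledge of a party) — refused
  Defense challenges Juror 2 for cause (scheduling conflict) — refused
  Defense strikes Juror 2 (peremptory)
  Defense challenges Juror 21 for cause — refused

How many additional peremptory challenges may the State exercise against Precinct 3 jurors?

2

State peremptories so far: #4, #10 — 2 of 6 used, 4 left overall.
Against Precinct 3: none yet — per-precinct cap 2 leaves 2.
Binding limit: min(4, 2) = 2.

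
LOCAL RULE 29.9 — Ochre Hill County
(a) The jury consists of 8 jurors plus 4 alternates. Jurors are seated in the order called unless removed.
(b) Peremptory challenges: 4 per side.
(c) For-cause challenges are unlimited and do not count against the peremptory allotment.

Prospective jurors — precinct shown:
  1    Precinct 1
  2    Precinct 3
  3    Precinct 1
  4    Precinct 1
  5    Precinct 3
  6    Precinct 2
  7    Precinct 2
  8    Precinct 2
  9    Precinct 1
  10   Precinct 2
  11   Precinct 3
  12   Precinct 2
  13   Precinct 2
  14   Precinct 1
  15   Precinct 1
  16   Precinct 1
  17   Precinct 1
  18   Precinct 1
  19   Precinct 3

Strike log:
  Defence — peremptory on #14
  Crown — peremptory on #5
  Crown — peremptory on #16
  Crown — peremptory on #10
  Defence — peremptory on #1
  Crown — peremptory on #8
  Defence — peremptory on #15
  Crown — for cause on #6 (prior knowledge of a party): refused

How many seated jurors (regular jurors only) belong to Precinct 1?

Removed: #1, #5, #8, #10, #14, #15, #16.
Seated jurors 1–8: #2, #3, #4, #6, #7, #9, #11, #12 (alternates #13, #17, #18, #19 not counted).
Of those, in Precinct 1: #3, #4, #9 → 3.

3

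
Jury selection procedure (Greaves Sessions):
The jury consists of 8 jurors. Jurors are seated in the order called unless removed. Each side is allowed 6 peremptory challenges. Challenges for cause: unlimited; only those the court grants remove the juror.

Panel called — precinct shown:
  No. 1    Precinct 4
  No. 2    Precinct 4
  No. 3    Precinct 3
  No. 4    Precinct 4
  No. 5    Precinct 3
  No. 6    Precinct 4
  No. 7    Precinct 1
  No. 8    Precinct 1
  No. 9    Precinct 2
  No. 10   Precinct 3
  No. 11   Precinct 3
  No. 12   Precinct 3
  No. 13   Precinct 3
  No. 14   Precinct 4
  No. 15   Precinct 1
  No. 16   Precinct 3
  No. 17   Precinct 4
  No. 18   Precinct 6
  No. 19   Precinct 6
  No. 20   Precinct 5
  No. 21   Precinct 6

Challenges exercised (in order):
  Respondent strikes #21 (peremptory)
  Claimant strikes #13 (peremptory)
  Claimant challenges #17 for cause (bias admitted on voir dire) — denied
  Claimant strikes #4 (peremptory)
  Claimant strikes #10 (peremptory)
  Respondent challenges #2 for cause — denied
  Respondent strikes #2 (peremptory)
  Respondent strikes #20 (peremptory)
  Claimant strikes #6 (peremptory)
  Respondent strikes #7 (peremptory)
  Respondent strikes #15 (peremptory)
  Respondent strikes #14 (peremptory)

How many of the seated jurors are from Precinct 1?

1

Removed: #2, #4, #6, #7, #10, #13, #14, #15, #20, #21.
Seated jurors 1–8: #1, #3, #5, #8, #9, #11, #12, #16.
Of those, in Precinct 1: #8 → 1.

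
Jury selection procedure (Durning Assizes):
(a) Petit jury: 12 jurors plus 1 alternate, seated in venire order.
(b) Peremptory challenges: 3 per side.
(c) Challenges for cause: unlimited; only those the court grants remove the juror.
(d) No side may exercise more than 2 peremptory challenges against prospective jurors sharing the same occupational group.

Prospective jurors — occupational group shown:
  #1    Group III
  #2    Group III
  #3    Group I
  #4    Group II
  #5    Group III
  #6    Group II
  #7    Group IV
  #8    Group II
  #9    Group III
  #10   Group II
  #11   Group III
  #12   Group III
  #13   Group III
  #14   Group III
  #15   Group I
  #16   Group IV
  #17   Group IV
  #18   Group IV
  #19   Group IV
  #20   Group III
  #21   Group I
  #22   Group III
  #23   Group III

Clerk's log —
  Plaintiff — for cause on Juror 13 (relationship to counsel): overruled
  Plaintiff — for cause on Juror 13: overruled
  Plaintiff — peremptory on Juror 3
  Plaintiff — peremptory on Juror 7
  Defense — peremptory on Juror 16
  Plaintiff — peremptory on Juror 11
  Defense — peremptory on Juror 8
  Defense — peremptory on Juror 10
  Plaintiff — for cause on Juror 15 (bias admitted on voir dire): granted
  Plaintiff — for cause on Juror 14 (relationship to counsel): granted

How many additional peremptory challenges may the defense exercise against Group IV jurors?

Defense peremptories so far: #16, #8, #10 — 3 of 3 used, 0 left overall.
Against Group IV: #16 — 1 used; per-group cap 2 leaves 1.
Binding limit: min(0, 1) = 0.

0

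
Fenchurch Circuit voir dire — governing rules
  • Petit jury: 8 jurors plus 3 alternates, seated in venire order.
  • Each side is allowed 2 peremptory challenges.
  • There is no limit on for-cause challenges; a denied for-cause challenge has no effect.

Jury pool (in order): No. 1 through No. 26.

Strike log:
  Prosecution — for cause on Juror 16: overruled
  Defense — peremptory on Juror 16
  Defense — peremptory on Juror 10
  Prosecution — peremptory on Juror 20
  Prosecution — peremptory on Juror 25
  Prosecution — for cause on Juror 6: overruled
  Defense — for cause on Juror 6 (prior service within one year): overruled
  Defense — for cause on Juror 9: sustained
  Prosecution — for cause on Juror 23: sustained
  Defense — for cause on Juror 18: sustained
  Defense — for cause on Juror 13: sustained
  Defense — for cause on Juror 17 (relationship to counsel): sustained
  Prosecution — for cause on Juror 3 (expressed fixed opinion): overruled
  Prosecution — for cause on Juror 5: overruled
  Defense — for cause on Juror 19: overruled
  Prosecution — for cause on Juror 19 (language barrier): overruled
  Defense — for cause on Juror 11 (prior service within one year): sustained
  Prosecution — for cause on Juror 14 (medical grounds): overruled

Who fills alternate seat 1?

Removed: #9, #10, #11, #13, #16, #17, #18, #20, #23, #25. (#3, #5, #6, #14, #19 stay — for-cause denied.)
Filling seats in venire order through position 9: #1, #2, #3, #4, #5, #6, #7, #8, #12.
So alternate 1 is #12.

12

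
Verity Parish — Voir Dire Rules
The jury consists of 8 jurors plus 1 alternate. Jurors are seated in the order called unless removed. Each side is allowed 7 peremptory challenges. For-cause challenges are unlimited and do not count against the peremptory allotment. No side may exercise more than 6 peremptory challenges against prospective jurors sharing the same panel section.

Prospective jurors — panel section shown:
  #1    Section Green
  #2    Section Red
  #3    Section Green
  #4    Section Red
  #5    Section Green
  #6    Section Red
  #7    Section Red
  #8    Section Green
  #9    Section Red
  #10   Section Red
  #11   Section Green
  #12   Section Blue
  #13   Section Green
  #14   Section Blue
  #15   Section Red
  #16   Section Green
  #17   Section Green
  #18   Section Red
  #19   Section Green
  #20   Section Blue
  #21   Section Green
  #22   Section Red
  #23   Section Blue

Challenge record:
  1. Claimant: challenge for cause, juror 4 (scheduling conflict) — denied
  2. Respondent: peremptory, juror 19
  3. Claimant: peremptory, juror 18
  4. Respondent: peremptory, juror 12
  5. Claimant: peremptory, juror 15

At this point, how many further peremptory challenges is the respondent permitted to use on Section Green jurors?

Respondent peremptories so far: #19, #12 — 2 of 7 used, 5 left overall.
Against Section Green: #19 — 1 used; per-section cap 6 leaves 5.
Binding limit: min(5, 5) = 5.

5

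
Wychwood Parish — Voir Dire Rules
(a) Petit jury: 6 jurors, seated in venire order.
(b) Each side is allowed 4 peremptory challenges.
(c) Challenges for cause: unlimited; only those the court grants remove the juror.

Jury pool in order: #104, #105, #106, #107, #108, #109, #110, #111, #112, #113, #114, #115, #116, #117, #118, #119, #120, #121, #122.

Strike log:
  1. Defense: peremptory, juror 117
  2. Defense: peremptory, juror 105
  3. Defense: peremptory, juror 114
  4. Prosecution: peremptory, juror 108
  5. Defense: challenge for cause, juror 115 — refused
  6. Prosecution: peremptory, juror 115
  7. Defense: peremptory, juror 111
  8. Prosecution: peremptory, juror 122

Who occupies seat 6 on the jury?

112

Removed: #105, #108, #111, #114, #115, #117, #122.
Seating in order: seats 1–6 → #104, #106, #107, #109, #110, #112.
So seat 6 is #112.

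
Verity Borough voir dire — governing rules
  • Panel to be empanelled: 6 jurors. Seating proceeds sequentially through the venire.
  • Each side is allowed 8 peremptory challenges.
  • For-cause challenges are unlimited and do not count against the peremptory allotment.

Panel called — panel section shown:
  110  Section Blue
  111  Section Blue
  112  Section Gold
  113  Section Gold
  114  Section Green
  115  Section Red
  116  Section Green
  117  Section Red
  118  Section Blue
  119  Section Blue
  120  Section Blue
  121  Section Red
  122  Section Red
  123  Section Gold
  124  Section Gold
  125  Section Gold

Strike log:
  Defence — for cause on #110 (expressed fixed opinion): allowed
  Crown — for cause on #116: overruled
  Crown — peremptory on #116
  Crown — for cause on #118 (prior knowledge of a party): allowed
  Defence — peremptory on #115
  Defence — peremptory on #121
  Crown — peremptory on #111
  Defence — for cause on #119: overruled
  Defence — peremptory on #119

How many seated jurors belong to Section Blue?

Removed: #110, #111, #115, #116, #118, #119, #121.
Seated jurors 1–6: #112, #113, #114, #117, #120, #122.
Of those, in Section Blue: #120 → 1.

1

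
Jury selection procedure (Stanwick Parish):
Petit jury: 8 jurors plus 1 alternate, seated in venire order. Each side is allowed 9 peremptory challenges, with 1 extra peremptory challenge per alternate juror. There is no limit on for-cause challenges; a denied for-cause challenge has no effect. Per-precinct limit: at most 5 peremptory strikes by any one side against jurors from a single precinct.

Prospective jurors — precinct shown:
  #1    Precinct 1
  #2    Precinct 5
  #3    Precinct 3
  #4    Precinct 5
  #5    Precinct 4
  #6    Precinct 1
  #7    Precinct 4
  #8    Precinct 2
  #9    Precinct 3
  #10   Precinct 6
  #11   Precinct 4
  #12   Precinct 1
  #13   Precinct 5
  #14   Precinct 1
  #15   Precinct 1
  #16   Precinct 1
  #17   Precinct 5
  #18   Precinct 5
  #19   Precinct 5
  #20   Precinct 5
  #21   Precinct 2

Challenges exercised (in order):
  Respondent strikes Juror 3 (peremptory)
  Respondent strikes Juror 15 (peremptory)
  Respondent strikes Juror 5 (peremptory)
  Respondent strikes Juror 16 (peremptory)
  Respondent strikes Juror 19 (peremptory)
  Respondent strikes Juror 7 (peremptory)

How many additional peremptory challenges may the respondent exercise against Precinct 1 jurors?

3

Respondent peremptories so far: #3, #15, #5, #16, #19, #7 — 6 of 10 used, 4 left overall.
Against Precinct 1: #15, #16 — 2 used; per-precinct cap 5 leaves 3.
Binding limit: min(4, 3) = 3.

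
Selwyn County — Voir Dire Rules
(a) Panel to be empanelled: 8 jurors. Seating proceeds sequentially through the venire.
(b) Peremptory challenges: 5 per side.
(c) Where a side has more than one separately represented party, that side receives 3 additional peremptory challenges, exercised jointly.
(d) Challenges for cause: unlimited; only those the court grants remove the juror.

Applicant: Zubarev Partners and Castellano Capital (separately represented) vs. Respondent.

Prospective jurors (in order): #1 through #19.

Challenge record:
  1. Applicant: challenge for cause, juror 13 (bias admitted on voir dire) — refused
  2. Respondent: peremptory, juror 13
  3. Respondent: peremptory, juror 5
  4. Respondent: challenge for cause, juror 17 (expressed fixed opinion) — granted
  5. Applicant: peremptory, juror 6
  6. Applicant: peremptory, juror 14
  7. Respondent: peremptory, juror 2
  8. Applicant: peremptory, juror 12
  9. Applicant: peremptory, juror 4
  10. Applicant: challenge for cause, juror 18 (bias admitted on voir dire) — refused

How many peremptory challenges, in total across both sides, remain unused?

6

Applicant allotment: 5 base + 3 multi-party = 8. Respondent allotment: 5.
Applicant peremptories used: #6, #14, #12, #4 — 4 (for-cause on #13, #18 don't count).
Respondent peremptories used: #13, #5, #2 — 3 (the for-cause on #17 doesn't count).
Remaining: (8 − 4) + (5 − 3) = 6.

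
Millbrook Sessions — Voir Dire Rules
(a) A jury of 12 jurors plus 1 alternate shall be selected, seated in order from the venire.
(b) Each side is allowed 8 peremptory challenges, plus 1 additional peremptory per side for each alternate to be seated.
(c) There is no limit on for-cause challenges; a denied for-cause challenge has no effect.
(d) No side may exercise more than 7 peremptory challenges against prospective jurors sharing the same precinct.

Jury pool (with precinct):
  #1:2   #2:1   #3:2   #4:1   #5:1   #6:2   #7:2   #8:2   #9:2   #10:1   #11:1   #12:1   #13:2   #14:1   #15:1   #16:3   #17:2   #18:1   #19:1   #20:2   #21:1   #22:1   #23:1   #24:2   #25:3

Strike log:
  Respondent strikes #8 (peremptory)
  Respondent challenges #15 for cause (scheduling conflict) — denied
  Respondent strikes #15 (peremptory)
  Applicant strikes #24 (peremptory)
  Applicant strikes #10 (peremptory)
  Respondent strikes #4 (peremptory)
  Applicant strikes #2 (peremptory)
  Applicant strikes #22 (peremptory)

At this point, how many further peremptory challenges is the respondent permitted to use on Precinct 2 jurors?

Respondent peremptories so far: #8, #15, #4 — 3 of 9 used, 6 left overall.
Against Precinct 2: #8 — 1 used; per-precinct cap 7 leaves 6.
Binding limit: min(6, 6) = 6.

6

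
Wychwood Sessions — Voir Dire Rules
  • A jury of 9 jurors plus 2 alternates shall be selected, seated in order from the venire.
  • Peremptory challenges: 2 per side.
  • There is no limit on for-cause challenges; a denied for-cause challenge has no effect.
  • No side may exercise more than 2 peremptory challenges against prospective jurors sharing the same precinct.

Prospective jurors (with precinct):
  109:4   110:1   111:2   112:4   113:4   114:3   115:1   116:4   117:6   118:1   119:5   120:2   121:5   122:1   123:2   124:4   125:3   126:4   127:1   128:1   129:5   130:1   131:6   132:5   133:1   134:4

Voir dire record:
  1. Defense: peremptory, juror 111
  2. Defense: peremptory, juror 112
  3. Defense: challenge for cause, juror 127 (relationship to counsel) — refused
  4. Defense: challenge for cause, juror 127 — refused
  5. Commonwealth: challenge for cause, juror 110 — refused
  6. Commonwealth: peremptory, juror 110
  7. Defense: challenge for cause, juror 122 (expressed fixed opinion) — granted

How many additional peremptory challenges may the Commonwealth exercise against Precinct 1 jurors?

Commonwealth peremptories so far: #110 — 1 of 2 used, 1 left overall.
Against Precinct 1: #110 — 1 used; per-precinct cap 2 leaves 1.
Binding limit: min(1, 1) = 1.

1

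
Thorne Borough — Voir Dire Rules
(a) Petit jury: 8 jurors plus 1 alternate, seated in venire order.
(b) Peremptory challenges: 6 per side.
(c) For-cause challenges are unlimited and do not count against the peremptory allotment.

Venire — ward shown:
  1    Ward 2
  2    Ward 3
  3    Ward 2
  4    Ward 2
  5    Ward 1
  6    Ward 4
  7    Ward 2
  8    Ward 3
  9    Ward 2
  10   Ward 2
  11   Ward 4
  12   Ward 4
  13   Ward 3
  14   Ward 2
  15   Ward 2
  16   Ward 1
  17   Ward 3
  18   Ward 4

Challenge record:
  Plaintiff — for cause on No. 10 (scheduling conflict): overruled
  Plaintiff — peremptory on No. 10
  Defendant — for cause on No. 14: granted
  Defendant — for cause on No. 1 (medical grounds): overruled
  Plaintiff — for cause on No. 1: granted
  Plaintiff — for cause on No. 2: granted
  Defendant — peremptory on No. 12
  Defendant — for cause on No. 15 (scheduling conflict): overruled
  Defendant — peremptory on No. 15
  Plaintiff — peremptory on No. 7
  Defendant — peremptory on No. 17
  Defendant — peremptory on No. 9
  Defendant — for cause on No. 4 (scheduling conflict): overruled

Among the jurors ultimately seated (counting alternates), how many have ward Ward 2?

2

Removed: #1, #2, #7, #9, #10, #12, #14, #15, #17.
Seated (9 incl. alternates): #3, #4, #5, #6, #8, #11, #13, #16, #18.
Of those, in Ward 2: #3, #4 → 2.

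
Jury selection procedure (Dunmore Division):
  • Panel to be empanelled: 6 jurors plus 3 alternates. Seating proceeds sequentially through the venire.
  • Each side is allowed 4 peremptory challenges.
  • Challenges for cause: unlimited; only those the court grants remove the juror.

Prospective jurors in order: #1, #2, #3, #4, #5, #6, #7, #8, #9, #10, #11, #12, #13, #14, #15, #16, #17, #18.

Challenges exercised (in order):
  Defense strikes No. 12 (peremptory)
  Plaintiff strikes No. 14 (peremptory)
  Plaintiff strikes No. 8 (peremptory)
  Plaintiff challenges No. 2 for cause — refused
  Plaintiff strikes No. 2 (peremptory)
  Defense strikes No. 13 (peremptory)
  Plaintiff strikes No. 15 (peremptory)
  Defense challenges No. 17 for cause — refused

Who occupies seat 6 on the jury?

Removed: #2, #8, #12, #13, #14, #15. (#17 stays — for-cause denied.)
Seating in order: seats 1–6 → #1, #3, #4, #5, #6, #7; alternates → #9, #10, #11.
So seat 6 is #7.

7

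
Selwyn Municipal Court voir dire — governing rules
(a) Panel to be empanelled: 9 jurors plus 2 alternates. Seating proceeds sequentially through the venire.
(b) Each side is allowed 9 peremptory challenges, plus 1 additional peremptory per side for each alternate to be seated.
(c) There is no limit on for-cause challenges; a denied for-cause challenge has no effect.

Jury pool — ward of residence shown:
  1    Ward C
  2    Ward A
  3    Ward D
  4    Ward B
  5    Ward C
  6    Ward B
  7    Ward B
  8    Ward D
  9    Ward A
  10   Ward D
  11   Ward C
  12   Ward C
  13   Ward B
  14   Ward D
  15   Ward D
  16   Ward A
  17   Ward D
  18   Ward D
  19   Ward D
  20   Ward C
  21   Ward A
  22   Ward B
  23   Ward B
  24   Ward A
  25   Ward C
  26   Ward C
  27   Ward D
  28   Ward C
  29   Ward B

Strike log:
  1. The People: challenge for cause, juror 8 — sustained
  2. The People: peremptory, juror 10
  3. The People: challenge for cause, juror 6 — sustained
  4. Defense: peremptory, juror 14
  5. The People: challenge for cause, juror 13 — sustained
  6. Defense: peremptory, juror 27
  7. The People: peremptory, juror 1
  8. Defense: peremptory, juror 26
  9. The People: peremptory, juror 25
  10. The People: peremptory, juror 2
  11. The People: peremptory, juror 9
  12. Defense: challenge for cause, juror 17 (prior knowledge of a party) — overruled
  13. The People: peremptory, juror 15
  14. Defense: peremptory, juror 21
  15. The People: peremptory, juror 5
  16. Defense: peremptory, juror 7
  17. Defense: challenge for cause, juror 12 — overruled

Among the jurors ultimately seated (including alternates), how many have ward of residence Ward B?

Removed: #1, #2, #5, #6, #7, #8, #9, #10, #13, #14, #15, #21, #25, #26, #27.
Seated (11 incl. alternates): #3, #4, #11, #12, #16, #17, #18, #19, #20, #22, #23.
Of those, in Ward B: #4, #22, #23 → 3.

3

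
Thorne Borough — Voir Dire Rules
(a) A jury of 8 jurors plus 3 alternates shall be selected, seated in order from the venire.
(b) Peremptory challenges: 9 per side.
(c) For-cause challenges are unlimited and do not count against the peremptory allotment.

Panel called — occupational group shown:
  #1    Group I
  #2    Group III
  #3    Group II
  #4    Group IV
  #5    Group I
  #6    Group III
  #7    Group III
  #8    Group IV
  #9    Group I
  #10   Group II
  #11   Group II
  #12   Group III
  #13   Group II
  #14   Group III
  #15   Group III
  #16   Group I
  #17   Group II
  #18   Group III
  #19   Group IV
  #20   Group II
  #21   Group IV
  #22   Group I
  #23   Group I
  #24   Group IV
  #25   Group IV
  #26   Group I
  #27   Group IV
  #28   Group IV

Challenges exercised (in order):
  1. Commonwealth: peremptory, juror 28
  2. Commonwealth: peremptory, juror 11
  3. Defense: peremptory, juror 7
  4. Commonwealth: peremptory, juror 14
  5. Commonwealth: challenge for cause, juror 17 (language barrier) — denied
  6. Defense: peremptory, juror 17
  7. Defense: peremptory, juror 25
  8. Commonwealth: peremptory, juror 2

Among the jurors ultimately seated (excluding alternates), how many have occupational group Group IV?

Removed: #2, #7, #11, #14, #17, #25, #28.
Seated jurors 1–8: #1, #3, #4, #5, #6, #8, #9, #10 (alternates #12, #13, #15 not counted).
Of those, in Group IV: #4, #8 → 2.

2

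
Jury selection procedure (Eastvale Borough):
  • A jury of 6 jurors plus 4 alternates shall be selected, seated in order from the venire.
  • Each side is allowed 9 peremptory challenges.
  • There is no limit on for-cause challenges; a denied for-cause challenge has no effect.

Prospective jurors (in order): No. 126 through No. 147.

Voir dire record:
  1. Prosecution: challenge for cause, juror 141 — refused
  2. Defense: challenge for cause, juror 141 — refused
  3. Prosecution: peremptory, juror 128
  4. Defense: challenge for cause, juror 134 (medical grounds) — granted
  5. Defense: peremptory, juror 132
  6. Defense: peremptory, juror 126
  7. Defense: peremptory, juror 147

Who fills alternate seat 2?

Removed: #126, #128, #132, #134, #147. (#141 stays — for-cause denied.)
Filling seats in venire order through position 8: #127, #129, #130, #131, #133, #135, #136, #137.
So alternate 2 is #137.

137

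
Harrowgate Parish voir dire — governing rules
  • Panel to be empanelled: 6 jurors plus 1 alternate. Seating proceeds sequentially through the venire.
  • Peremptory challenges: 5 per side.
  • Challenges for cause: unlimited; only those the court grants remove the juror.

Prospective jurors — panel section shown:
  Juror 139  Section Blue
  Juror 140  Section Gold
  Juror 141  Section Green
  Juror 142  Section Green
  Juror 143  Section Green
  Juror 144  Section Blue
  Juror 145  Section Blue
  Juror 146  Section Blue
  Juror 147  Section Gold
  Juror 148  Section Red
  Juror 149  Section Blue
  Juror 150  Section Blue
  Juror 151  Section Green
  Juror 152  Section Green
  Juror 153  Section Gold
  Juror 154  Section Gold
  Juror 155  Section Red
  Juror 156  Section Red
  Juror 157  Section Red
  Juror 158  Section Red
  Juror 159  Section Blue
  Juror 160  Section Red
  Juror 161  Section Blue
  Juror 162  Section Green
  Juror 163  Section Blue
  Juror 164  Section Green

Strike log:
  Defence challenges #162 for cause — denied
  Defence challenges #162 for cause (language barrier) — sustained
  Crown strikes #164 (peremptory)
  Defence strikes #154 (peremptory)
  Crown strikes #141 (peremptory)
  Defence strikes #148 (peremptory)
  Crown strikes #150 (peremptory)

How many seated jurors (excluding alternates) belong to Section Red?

0

Removed: #141, #148, #150, #154, #162, #164.
Seated jurors 1–6: #139, #140, #142, #143, #144, #145 (alternates #146 not counted).
None of those are in Section Red → 0.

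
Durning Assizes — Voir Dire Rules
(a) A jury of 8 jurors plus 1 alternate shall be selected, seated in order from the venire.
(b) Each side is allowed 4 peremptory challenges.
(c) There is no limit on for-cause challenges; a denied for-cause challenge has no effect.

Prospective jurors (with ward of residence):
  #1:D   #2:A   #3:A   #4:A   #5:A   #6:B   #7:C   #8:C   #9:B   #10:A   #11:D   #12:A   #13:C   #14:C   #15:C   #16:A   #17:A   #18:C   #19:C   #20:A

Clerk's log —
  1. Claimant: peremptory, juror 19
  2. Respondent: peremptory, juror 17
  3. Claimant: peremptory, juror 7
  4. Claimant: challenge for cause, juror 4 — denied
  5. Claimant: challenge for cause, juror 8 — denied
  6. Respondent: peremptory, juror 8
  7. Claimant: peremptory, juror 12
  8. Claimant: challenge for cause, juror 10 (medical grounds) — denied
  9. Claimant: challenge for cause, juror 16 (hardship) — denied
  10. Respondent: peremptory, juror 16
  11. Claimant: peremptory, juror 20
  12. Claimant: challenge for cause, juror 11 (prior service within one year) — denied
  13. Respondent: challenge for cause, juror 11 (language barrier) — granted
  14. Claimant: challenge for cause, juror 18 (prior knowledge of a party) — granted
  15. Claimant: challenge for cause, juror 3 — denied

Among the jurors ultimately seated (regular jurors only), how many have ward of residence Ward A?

5

Removed: #7, #8, #11, #12, #16, #17, #18, #19, #20.
Seated jurors 1–8: #1, #2, #3, #4, #5, #6, #9, #10 (alternates #13 not counted).
Of those, in Ward A: #2, #3, #4, #5, #10 → 5.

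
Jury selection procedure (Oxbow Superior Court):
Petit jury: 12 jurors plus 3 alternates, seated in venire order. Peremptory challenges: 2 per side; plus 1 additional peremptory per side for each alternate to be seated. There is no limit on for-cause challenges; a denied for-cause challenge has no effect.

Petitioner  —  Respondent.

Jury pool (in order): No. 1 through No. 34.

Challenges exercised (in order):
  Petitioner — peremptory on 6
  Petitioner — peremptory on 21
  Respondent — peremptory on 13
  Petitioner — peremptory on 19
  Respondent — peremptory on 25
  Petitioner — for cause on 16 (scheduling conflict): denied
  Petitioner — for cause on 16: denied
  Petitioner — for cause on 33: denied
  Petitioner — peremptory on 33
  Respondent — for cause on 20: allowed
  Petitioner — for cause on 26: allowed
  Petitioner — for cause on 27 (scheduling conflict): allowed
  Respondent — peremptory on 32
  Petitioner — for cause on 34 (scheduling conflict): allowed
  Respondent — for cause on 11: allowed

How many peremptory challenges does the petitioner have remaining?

1

Petitioner allotment: 2 base + 1 × 3 alternates = 5.
Petitioner peremptories used: #6, #21, #19, #33 — 4 (for-cause on #16, #16, #33, #26, #27, #34 don't count).
Remaining: 5 − 4 = 1.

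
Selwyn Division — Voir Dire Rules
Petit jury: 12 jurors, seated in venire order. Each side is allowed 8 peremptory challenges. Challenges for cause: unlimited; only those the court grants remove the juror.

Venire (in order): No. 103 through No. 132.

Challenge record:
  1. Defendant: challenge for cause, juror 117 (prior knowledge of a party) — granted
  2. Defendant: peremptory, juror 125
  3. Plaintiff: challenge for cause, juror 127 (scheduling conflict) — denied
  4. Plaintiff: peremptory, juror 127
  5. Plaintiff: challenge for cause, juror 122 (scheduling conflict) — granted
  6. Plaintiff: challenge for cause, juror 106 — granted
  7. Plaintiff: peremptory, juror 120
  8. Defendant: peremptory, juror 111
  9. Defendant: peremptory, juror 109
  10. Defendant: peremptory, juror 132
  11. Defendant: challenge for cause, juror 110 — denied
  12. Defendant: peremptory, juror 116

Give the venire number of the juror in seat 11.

Removed: #106, #109, #111, #116, #117, #120, #122, #125, #127, #132. (#110 stays — for-cause denied.)
Seating in order: seats 1–12 → #103, #104, #105, #107, #108, #110, #112, #113, #114, #115, #118, #119.
So seat 11 is #118.

118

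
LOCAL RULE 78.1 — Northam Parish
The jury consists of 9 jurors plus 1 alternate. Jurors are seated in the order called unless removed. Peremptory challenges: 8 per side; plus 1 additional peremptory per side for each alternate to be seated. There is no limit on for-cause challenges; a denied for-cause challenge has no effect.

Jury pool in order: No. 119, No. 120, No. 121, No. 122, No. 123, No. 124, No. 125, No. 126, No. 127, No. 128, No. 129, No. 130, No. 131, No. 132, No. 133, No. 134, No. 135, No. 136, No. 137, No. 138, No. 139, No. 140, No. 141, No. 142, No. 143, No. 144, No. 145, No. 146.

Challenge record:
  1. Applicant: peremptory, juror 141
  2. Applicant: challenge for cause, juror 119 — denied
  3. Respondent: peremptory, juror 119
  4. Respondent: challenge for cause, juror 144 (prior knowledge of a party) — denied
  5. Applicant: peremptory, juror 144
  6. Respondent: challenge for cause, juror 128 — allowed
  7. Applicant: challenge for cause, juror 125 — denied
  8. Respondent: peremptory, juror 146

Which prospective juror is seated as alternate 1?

130

Removed: #119, #128, #141, #144, #146. (#125 stays — for-cause denied.)
Seating in order: seats 1–9 → #120, #121, #122, #123, #124, #125, #126, #127, #129; alternates → #130.
So alternate 1 is #130.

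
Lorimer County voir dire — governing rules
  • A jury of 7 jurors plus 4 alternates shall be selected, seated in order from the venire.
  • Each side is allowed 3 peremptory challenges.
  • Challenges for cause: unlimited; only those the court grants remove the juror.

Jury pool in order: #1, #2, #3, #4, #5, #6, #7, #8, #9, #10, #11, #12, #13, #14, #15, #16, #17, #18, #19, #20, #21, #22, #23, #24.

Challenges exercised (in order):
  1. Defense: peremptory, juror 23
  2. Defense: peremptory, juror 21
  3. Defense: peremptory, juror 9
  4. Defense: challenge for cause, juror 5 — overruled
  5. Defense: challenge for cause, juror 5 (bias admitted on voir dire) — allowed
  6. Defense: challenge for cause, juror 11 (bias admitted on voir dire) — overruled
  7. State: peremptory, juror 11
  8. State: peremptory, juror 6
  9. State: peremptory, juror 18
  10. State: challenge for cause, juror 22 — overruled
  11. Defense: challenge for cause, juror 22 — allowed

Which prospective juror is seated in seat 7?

10

Removed: #5, #6, #9, #11, #18, #21, #22, #23.
Seating in order: seats 1–7 → #1, #2, #3, #4, #7, #8, #10; alternates → #12, #13, #14, #15.
So seat 7 is #10.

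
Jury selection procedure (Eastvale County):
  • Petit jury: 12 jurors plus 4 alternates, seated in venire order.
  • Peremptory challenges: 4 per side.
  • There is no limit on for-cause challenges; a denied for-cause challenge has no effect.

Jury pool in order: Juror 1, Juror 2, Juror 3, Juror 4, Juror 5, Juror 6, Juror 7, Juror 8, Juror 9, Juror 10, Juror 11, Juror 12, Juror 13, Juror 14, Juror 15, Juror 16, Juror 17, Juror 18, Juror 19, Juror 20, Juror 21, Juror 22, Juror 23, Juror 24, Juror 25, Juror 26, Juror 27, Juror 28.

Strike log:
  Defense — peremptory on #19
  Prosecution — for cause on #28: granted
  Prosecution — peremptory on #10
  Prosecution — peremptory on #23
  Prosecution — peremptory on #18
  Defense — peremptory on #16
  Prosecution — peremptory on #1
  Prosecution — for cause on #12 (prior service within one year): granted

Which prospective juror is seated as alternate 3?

Removed: #1, #10, #12, #16, #18, #19, #23, #28.
Seating in order: seats 1–12 → #2, #3, #4, #5, #6, #7, #8, #9, #11, #13, #14, #15; alternates → #17, #20, #21, #22.
So alternate 3 is #21.

21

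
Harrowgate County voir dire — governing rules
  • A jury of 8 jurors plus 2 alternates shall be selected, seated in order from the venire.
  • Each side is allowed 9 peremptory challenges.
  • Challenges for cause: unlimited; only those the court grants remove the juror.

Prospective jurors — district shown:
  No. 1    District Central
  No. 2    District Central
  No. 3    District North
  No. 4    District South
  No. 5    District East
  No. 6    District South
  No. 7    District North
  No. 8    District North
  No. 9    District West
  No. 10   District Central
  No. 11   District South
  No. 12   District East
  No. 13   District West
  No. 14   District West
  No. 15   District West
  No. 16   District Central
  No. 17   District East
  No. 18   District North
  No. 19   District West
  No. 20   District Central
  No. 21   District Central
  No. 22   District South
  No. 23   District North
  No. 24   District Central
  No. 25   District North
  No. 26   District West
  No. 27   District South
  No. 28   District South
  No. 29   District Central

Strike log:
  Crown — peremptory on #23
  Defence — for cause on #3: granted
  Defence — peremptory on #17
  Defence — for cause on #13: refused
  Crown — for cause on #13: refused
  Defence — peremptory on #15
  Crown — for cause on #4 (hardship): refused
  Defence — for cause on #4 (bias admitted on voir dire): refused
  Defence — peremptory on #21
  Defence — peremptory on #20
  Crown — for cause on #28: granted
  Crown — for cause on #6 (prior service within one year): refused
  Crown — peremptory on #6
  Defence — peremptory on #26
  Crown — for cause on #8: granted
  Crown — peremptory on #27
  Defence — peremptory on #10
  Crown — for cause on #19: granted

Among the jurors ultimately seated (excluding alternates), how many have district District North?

1

Removed: #3, #6, #8, #10, #15, #17, #19, #20, #21, #23, #26, #27, #28.
Seated jurors 1–8: #1, #2, #4, #5, #7, #9, #11, #12 (alternates #13, #14 not counted).
Of those, in District North: #7 → 1.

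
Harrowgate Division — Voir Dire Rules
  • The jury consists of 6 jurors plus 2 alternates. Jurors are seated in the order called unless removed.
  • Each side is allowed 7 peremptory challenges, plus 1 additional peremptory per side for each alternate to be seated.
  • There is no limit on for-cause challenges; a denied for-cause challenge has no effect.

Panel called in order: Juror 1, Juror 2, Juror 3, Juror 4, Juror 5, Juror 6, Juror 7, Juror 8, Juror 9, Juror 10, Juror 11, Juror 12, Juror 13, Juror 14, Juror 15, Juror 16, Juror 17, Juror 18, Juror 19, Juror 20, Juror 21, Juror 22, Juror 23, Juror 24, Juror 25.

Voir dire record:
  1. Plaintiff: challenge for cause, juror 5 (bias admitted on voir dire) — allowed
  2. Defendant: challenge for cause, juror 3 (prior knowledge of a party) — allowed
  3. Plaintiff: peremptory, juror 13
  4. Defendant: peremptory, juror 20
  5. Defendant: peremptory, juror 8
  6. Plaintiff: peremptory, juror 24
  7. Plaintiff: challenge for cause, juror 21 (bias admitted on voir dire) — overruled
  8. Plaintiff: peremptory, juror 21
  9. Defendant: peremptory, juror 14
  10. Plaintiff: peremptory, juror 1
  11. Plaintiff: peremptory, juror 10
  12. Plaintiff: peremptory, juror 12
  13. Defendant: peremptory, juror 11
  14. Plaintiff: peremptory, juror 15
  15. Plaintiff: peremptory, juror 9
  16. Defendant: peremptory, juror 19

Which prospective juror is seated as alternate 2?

22

Removed: #1, #3, #5, #8, #9, #10, #11, #12, #13, #14, #15, #19, #20, #21, #24.
Seating in order: seats 1–6 → #2, #4, #6, #7, #16, #17; alternates → #18, #22.
So alternate 2 is #22.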